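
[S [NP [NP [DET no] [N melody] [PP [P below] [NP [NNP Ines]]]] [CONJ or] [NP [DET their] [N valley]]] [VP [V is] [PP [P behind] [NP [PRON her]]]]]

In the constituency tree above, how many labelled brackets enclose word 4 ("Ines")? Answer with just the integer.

6

Counting open brackets not yet closed at "Ines": [S [NP [NP [PP [NP [NNP = 6.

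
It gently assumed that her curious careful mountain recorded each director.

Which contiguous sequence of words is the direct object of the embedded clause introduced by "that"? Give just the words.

each director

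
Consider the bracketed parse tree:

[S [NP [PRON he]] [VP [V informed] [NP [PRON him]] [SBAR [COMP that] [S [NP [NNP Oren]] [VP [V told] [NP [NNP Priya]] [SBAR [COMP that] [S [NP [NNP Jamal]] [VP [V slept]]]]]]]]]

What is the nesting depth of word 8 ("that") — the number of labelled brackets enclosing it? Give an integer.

7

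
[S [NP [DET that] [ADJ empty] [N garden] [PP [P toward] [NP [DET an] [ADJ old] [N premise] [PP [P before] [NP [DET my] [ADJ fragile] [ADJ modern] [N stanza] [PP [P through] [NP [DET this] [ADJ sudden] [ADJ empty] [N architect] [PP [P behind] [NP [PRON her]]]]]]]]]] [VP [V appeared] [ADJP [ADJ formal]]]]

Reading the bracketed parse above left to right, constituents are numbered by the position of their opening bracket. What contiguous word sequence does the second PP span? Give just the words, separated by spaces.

before my fragile modern stanza through this sudden empty architect behind her

The PP opening brackets appear, in order, over: "toward an old premise before my fragile modern stanza through this sudden empty architect behind her"; "before my fragile modern stanza through this sudden empty architect behind her"; "through this sudden empty architect behind her"; "behind her". The second one spans "before my fragile modern stanza through this sudden empty architect behind her".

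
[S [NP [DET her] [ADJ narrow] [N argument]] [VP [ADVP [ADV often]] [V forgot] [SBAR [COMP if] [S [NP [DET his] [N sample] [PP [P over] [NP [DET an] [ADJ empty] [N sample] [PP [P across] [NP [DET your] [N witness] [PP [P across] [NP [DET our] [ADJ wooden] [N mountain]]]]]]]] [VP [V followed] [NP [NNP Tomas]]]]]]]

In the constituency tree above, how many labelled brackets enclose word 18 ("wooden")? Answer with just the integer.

12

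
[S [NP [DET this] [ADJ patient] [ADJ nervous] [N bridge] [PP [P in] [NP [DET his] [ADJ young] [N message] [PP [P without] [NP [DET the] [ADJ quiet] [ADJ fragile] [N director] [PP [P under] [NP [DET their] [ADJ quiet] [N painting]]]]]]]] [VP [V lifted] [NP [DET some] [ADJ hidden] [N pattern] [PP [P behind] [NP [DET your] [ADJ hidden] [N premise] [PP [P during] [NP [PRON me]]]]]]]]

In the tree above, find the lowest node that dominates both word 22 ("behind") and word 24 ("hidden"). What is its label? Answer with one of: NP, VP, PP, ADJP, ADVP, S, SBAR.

Both words fall inside [PP behind your hidden premise during me] (words 22–27), and no smaller constituent contains them both. Label: PP.

PP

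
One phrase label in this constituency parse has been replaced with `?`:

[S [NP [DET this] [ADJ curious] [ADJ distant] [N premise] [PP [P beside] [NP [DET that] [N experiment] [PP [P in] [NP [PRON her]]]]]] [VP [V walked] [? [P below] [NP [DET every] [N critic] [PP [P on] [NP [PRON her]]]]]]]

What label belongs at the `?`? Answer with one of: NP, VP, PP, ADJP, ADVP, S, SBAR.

The `?` node immediately contains: P 'below', NP. That is the internal structure of a prepositional phrase, so the label is PP.

PP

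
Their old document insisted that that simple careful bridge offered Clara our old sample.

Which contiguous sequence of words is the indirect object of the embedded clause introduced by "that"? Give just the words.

Clara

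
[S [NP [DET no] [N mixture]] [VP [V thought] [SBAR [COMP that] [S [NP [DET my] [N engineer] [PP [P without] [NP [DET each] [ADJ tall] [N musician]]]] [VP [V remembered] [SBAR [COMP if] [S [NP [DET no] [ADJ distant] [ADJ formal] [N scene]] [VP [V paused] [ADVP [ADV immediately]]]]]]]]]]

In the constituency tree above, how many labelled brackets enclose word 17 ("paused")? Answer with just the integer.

9

Path from the root down to the word: S → VP → SBAR → S → VP → SBAR → S → VP → V. That is 9 enclosing brackets.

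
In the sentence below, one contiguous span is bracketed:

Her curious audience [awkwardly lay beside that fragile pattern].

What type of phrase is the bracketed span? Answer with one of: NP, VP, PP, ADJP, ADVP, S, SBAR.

VP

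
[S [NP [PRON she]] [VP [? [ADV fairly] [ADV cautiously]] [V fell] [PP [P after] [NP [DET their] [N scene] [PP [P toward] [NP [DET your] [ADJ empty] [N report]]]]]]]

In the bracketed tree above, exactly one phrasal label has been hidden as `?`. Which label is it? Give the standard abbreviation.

ADVP

A constituent whose immediate children are ADV 'fairly', ADV 'cautiously' is an adverb phrase: ADVP.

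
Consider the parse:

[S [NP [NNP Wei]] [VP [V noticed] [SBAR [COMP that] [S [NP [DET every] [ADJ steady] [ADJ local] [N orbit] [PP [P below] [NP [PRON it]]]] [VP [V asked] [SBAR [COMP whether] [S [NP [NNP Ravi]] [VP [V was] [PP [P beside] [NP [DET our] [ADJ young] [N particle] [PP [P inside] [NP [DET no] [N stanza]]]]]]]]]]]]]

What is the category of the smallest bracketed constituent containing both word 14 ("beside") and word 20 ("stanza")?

PP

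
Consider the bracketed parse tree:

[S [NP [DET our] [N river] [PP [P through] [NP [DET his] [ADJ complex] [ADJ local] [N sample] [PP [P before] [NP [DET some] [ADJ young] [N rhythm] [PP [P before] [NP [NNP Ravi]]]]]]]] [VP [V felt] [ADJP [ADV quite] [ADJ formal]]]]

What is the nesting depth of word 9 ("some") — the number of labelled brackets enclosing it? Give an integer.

7

The word sits inside DET, which is inside NP, inside PP, inside NP, inside PP, inside NP, inside S — 7 brackets in all.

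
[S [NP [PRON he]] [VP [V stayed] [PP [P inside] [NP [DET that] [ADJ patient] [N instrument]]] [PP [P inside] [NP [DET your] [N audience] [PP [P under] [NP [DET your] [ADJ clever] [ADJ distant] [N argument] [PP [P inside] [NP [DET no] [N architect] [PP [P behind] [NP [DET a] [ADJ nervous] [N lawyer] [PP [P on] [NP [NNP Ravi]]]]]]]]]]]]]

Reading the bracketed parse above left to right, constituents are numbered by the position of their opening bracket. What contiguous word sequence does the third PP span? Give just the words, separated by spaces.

under your clever distant argument inside no architect behind a nervous lawyer on Ravi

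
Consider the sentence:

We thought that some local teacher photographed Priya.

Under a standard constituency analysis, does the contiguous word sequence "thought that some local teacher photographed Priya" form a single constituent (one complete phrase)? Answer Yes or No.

The sequence corresponds to a single VP node — the verb phrase "thought that some local teacher photographed Priya".

Yes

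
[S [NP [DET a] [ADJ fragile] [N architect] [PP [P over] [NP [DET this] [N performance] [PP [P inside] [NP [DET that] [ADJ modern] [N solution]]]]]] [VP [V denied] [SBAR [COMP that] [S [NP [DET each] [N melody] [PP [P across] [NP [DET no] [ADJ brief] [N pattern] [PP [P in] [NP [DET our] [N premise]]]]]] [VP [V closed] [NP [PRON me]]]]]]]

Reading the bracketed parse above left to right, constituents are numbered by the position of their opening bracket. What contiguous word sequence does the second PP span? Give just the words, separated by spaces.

inside that modern solution

Opening `[PP` markers occur at word positions 4, 7, 15, 19; the second of these opens the constituent [PP inside that modern solution].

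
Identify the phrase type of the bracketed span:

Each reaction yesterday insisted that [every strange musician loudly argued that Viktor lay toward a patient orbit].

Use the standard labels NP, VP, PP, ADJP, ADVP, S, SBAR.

S

The span is built around the head "argued" — a clause (S).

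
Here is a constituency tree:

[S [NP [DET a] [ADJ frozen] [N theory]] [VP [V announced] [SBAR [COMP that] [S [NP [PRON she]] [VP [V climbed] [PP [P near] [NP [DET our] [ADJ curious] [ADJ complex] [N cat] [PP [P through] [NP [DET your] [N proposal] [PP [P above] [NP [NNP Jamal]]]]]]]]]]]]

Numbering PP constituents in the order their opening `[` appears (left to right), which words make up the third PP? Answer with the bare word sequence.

above Jamal

In left-to-right order the PP constituents are "near our curious complex cat through your proposal above Jamal"; "through your proposal above Jamal"; "above Jamal". Number 3 is "above Jamal".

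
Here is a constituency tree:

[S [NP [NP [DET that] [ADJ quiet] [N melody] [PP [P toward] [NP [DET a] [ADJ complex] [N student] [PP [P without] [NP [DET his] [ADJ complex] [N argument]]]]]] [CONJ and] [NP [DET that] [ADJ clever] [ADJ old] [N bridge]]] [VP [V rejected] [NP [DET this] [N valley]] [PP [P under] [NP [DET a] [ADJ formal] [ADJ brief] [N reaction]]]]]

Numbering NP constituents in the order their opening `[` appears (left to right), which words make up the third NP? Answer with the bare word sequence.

a complex student without his complex argument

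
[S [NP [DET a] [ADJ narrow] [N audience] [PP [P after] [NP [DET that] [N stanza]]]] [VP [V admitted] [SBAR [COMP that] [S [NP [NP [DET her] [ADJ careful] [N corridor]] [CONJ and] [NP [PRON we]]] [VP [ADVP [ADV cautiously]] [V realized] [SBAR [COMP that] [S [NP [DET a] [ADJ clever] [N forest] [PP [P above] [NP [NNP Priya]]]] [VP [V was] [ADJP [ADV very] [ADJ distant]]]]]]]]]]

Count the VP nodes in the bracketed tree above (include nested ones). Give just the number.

3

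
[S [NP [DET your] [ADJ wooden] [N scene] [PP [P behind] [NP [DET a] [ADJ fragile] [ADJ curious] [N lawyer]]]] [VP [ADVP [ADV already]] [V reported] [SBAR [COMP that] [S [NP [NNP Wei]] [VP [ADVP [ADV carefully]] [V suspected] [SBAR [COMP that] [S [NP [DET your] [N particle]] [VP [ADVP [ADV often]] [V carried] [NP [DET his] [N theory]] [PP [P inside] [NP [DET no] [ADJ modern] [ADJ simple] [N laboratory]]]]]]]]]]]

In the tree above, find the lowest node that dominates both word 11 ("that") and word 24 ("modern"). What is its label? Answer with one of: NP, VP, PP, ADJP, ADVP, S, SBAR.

SBAR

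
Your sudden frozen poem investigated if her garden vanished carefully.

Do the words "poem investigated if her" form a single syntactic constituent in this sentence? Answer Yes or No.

The smallest constituent containing the whole sequence is the clause [S your sudden frozen poem investigated if her garden vanished carefully], but the sequence is only part of it — it straddles the boundary between noun phrase "your sudden frozen poem" and verb phrase "investigated if her garden vanished carefully".

No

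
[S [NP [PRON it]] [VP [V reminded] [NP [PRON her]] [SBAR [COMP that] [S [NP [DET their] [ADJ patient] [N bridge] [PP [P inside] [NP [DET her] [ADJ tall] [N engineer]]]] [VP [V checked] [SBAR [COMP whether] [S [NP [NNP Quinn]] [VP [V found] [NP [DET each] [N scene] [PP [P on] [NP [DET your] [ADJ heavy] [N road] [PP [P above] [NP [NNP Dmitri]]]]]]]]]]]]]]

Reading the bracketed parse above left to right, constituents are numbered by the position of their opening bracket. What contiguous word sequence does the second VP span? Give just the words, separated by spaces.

In left-to-right order the VP constituents are "reminded her that their patient bridge inside her tall engineer checked whether Quinn found each scene on your heavy road above Dmitri"; "checked whether Quinn found each scene on your heavy road above Dmitri"; "found each scene on your heavy road above Dmitri". Number 2 is "checked whether Quinn found each scene on your heavy road above Dmitri".

checked whether Quinn found each scene on your heavy road above Dmitri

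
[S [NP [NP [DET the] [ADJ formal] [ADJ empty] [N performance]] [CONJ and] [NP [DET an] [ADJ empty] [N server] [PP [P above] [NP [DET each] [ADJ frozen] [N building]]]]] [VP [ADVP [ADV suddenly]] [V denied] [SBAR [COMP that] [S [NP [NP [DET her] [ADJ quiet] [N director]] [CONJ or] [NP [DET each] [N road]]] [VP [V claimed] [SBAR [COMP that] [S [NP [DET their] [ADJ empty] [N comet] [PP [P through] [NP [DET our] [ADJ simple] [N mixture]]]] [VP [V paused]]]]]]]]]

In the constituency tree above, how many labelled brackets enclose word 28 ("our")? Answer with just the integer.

Path from the root down to the word: S → VP → SBAR → S → VP → SBAR → S → NP → PP → NP → DET. That is 11 enclosing brackets.

11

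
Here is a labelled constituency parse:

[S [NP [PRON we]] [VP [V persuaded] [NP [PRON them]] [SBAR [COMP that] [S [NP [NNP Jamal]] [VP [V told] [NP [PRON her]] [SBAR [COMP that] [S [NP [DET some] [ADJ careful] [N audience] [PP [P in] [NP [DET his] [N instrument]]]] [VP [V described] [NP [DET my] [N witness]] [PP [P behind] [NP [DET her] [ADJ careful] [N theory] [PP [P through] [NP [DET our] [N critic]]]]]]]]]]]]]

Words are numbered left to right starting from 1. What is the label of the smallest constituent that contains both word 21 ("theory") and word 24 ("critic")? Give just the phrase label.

NP

The smallest bracket enclosing both words is [NP her careful theory through our critic], so the label is NP.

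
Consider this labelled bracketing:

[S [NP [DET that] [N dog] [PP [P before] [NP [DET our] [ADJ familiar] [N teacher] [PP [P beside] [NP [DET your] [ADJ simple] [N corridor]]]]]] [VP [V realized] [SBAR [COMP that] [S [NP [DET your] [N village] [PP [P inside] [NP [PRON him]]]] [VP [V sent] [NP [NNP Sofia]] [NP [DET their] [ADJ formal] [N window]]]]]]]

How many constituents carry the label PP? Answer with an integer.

Scanning left to right, an opening `[PP` appears at word positions 3, 7, 15 — 3 in total.

3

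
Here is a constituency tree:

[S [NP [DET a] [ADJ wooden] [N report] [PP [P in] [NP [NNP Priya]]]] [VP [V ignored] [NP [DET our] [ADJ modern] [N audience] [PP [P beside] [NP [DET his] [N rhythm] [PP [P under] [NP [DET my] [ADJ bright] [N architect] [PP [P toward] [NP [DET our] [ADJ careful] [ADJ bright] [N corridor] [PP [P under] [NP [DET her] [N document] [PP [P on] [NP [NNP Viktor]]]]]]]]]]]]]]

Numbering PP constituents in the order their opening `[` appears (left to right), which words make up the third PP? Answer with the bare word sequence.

In left-to-right order the PP constituents are "in Priya"; "beside his rhythm under my bright architect toward our careful bright corridor under her document on Viktor"; "under my bright architect toward our careful bright corridor under her document on Viktor"; "toward our careful bright corridor under her document on Viktor"; "under her document on Viktor"; "on Viktor". Number 3 is "under my bright architect toward our careful bright corridor under her document on Viktor".

under my bright architect toward our careful bright corridor under her document on Viktor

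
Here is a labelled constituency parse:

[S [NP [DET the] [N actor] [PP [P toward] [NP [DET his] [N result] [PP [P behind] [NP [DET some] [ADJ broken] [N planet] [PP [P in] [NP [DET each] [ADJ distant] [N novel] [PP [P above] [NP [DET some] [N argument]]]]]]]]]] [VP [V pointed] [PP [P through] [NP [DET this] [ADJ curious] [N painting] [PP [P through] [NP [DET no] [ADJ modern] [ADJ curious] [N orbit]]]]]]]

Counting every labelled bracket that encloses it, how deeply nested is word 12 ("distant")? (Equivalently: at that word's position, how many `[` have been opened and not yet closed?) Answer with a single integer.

9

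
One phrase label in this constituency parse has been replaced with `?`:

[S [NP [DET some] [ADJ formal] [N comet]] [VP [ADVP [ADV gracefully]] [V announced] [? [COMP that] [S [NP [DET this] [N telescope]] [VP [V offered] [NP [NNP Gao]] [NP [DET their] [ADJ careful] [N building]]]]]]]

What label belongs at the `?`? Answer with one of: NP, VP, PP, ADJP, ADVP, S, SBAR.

SBAR

A constituent whose immediate children are COMP 'that', S is a subordinate clause: SBAR.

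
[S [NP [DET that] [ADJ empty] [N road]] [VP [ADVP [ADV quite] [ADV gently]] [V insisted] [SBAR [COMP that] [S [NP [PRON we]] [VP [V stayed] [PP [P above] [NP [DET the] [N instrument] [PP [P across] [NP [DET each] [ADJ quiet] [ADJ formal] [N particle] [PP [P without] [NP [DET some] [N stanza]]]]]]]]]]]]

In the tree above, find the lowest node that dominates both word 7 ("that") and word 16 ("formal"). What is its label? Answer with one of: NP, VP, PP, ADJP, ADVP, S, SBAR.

SBAR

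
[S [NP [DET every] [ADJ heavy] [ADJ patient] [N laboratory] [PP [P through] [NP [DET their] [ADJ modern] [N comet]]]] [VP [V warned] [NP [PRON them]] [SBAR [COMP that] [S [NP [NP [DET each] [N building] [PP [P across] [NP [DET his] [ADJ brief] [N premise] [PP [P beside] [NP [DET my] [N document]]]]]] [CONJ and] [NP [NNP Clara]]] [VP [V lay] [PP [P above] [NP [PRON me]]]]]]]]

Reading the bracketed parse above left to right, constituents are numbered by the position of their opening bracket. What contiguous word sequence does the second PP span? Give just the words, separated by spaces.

across his brief premise beside my document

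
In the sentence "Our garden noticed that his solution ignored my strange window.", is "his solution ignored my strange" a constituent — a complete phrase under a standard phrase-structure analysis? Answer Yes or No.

No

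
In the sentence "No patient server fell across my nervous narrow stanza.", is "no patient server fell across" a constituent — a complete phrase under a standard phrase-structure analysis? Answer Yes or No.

The sequence begins inside the noun phrase "no patient server" and ends inside the verb phrase "fell across my nervous narrow stanza"; it crosses a phrase boundary, so no single node in the tree spans exactly those words.

No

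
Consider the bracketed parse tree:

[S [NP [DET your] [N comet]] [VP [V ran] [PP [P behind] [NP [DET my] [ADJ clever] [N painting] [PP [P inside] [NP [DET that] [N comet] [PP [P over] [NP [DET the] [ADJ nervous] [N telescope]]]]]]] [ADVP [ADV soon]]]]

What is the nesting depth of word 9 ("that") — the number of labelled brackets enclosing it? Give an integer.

Path from the root down to the word: S → VP → PP → NP → PP → NP → DET. That is 7 enclosing brackets.

7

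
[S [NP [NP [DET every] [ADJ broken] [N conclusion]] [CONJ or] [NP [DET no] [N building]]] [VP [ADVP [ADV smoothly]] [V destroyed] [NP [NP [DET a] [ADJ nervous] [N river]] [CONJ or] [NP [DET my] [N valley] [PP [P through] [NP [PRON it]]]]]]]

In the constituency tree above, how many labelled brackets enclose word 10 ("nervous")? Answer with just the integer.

The word sits inside ADJ, which is inside NP, inside NP, inside VP, inside S — 5 brackets in all.

5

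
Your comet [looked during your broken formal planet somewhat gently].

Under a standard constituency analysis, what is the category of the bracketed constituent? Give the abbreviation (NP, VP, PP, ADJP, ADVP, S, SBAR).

The span is built around the verb "looked" — a verb phrase (VP).

VP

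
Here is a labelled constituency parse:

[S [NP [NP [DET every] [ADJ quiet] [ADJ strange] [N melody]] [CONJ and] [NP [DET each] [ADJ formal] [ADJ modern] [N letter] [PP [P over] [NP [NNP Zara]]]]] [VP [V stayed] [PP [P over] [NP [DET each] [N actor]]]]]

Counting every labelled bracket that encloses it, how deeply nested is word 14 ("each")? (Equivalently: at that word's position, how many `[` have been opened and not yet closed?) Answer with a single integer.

5

The word sits inside DET, which is inside NP, inside PP, inside VP, inside S — 5 brackets in all.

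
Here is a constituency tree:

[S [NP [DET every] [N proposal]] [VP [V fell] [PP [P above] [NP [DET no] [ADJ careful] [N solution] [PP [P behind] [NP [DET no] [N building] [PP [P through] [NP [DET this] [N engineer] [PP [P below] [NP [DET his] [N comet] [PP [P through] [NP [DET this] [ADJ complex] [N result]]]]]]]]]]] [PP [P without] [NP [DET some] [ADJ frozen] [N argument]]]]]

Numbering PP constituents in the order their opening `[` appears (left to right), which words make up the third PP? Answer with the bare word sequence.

through this engineer below his comet through this complex result

The PP opening brackets appear, in order, over: "above no careful solution behind no building through this engineer below his comet through this complex result"; "behind no building through this engineer below his comet through this complex result"; "through this engineer below his comet through this complex result"; "below his comet through this complex result"; "through this complex result"; "without some frozen argument". The third one spans "through this engineer below his comet through this complex result".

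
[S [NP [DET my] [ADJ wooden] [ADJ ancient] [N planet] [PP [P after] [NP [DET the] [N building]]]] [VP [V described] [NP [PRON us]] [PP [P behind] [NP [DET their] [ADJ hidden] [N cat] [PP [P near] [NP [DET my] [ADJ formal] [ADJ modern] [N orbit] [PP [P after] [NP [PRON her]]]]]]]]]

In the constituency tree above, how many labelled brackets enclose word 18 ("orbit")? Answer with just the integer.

Path from the root down to the word: S → VP → PP → NP → PP → NP → N. That is 7 enclosing brackets.

7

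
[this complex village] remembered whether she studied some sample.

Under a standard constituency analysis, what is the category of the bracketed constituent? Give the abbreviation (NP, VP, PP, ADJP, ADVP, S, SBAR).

NP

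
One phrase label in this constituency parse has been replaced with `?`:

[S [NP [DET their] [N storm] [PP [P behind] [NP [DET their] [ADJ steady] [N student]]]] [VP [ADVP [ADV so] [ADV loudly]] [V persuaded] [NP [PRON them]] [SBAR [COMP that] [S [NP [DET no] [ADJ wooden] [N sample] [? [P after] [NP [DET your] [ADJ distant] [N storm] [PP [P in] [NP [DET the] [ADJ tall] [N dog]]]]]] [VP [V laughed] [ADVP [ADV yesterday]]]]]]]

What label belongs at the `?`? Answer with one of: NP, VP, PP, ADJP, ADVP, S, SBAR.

PP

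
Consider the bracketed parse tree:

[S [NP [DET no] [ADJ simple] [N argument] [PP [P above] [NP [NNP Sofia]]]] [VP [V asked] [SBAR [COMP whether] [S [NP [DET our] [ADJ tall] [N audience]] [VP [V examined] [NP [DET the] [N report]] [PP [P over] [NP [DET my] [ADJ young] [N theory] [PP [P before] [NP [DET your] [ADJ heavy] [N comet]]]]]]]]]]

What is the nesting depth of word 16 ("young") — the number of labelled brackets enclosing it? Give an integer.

The word sits inside ADJ, which is inside NP, inside PP, inside VP, inside S, inside SBAR, inside VP, inside S — 8 brackets in all.

8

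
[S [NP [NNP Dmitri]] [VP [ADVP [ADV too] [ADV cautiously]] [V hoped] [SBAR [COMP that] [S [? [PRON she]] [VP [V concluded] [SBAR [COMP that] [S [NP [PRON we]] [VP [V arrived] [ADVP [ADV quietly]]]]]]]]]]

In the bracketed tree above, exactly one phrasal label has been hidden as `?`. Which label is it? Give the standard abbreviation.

NP

A constituent whose immediate children are PRON 'she' is a noun phrase: NP.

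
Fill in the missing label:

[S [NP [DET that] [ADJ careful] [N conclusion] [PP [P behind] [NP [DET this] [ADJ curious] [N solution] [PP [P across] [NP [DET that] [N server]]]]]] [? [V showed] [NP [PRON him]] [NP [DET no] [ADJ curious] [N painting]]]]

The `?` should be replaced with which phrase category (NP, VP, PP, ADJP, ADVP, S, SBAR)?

VP

The `?` node immediately contains: V 'showed', NP, NP. That is the internal structure of a verb phrase, so the label is VP.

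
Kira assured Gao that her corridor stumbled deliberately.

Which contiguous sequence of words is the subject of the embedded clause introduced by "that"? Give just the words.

her corridor

In the embedded clause introduced by "that" the verb is "stumbled"; the NP preceding it, "her corridor", is the subject.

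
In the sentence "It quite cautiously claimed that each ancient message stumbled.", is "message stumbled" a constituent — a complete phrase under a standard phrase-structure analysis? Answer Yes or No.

The sequence begins inside the noun phrase "each ancient message" and ends inside the verb phrase "stumbled"; it crosses a phrase boundary, so no single node in the tree spans exactly those words.

No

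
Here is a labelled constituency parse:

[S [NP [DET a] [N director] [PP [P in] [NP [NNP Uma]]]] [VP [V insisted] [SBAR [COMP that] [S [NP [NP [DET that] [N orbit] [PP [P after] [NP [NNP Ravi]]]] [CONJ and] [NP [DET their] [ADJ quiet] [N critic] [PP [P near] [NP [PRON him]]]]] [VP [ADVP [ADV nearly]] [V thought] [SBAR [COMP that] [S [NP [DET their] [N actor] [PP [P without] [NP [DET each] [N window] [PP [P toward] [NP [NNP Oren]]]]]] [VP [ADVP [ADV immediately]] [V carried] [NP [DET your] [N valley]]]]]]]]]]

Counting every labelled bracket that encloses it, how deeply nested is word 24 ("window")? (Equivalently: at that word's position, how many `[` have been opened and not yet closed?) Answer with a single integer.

11

Path from the root down to the word: S → VP → SBAR → S → VP → SBAR → S → NP → PP → NP → N. That is 11 enclosing brackets.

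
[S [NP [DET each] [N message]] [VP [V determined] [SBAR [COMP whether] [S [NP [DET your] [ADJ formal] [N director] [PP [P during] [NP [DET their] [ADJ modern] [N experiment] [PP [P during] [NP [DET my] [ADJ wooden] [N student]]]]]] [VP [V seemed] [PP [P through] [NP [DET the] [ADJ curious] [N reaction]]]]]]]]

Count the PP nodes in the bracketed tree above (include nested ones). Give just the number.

Scanning left to right, an opening `[PP` appears at word positions 8, 12, 17 — 3 in total.

3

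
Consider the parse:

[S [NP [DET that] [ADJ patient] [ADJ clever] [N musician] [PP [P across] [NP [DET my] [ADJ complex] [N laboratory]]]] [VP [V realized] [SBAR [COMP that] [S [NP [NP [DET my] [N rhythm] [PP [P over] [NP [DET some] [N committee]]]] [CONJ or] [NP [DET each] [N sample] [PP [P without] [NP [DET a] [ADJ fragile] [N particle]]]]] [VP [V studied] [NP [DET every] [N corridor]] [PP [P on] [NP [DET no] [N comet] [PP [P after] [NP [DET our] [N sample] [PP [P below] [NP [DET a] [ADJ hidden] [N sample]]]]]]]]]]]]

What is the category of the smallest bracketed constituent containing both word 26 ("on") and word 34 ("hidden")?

Both words fall inside [PP on no comet after our sample below a hidden sample] (words 26–35), and no smaller constituent contains them both. Label: PP.

PP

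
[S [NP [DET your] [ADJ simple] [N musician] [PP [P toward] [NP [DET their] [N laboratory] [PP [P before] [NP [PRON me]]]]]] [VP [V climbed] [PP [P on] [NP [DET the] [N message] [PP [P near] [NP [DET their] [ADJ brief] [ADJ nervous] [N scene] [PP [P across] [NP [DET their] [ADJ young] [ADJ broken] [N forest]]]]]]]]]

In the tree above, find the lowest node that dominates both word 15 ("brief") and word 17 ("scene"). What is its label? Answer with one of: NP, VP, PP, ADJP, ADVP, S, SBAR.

The smallest bracket enclosing both words is [NP their brief nervous scene across their young broken forest], so the label is NP.

NP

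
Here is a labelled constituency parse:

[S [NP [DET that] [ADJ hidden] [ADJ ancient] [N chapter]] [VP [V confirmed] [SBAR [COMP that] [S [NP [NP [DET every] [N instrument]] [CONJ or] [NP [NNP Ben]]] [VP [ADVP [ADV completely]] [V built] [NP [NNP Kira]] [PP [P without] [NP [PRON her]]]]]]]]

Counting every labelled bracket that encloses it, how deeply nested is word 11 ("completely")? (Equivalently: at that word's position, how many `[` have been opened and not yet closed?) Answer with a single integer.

Path from the root down to the word: S → VP → SBAR → S → VP → ADVP → ADV. That is 7 enclosing brackets.

7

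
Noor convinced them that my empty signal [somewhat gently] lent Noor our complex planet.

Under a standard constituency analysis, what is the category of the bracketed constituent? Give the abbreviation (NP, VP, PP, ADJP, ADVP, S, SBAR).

ADVP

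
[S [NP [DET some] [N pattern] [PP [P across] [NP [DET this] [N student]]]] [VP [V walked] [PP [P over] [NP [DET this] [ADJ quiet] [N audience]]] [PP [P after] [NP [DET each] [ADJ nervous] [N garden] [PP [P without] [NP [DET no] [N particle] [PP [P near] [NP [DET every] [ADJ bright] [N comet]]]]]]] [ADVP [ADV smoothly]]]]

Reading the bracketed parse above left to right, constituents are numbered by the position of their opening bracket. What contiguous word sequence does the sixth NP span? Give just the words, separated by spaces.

The NP opening brackets appear, in order, over: "some pattern across this student"; "this student"; "this quiet audience"; "each nervous garden without no particle near every bright comet"; "no particle near every bright comet"; "every bright comet". The sixth one spans "every bright comet".

every bright comet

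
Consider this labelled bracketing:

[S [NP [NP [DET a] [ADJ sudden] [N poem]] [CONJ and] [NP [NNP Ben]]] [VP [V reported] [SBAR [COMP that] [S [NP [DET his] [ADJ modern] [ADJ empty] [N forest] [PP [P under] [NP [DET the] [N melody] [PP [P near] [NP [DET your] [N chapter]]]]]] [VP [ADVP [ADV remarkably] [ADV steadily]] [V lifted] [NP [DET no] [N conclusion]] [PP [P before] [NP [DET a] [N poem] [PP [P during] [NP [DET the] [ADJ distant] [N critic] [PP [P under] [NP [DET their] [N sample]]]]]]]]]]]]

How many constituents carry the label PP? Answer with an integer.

Scanning left to right, an opening `[PP` appears at word positions 12, 15, 23, 26, 30 — 5 in total.

5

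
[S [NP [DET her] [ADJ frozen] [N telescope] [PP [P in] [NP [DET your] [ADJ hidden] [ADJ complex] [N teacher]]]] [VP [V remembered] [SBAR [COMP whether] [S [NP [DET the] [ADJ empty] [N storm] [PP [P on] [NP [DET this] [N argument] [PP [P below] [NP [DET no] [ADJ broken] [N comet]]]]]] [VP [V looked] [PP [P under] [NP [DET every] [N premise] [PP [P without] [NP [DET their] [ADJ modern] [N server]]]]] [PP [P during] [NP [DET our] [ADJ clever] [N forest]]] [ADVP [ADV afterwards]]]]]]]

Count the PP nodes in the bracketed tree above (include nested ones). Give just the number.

6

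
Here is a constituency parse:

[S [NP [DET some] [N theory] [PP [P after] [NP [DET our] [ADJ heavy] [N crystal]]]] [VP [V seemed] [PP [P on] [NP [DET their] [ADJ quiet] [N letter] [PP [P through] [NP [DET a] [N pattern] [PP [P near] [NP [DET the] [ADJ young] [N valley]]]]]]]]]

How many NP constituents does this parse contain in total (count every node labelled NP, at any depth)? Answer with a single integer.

Listing each NP by its span: [NP some theory after our heavy crystal]; [NP our heavy crystal]; [NP their quiet letter through a pattern near the young valley]; [NP a pattern near the young valley]; [NP the young valley] — that makes 5.

5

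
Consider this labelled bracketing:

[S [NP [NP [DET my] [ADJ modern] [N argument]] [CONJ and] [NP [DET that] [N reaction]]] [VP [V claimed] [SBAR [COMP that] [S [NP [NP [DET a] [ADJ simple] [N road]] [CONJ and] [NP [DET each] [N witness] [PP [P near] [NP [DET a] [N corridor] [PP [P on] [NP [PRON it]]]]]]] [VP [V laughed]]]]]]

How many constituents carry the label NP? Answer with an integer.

8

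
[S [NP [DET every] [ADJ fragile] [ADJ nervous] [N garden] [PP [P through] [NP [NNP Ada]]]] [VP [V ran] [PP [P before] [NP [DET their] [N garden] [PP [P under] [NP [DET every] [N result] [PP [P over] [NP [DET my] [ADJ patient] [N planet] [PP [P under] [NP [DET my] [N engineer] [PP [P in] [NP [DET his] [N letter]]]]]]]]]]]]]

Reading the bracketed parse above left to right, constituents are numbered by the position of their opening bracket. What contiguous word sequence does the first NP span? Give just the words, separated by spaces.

Opening `[NP` markers occur at word positions 1, 6, 9, 12, 15, 19, 22; the first of these opens the constituent [NP every fragile nervous garden through Ada].

every fragile nervous garden through Ada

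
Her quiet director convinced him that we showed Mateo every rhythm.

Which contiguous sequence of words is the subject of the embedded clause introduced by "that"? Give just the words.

we

"we" is the NP that combines with the VP headed by "showed" to form the embedded clause introduced by "that" — the subject.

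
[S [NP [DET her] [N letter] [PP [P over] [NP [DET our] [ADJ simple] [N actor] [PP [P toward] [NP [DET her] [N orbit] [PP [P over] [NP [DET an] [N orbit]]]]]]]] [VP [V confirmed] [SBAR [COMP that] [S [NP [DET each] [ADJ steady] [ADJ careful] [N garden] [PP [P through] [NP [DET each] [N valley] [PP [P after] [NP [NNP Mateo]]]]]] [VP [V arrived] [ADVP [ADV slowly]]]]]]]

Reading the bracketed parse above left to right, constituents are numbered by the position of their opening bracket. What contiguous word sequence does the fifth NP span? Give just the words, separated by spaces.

The NP opening brackets appear, in order, over: "her letter over our simple actor toward her orbit over an orbit"; "our simple actor toward her orbit over an orbit"; "her orbit over an orbit"; "an orbit"; "each steady careful garden through each valley after Mateo"; "each valley after Mateo"; "Mateo". The fifth one spans "each steady careful garden through each valley after Mateo".

each steady careful garden through each valley after Mateo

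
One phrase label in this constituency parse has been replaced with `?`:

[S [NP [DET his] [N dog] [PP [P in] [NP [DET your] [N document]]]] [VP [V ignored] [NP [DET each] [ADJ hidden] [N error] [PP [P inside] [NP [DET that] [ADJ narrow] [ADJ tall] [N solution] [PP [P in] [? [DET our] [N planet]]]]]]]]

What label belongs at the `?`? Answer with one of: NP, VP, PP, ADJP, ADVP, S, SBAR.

NP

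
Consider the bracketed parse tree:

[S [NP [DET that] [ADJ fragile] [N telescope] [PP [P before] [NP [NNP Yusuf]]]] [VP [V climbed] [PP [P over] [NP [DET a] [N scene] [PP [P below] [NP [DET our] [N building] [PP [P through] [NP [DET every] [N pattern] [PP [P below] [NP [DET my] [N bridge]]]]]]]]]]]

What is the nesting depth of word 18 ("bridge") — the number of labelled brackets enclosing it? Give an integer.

11

Counting open brackets not yet closed at "bridge": [S [VP [PP [NP [PP [NP [PP [NP [PP [NP [N = 11.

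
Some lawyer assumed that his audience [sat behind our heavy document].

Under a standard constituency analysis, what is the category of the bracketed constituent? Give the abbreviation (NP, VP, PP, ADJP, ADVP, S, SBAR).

VP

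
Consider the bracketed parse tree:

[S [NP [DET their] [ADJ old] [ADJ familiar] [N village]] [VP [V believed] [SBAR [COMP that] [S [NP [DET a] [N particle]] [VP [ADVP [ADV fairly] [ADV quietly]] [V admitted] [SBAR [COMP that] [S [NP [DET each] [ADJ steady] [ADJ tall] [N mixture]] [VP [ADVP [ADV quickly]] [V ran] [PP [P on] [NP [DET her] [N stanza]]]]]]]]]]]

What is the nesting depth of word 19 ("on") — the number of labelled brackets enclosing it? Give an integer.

10

Path from the root down to the word: S → VP → SBAR → S → VP → SBAR → S → VP → PP → P. That is 10 enclosing brackets.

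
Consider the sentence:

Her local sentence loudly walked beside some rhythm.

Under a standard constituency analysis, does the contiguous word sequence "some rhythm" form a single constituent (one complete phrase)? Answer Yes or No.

"some rhythm" is exactly the noun phrase [NP some rhythm], a complete constituent.

Yes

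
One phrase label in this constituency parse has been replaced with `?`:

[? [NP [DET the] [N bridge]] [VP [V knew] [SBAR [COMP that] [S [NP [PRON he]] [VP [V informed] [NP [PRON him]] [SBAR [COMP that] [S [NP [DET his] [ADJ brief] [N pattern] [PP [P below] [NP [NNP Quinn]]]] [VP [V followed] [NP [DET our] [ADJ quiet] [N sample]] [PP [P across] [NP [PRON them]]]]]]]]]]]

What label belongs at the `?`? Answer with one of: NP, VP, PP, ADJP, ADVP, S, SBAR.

S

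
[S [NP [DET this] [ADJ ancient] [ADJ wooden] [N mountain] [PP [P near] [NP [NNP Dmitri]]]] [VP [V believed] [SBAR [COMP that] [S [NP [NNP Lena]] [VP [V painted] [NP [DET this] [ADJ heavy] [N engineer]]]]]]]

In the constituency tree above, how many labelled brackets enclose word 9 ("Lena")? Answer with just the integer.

6

Counting open brackets not yet closed at "Lena": [S [VP [SBAR [S [NP [NNP = 6.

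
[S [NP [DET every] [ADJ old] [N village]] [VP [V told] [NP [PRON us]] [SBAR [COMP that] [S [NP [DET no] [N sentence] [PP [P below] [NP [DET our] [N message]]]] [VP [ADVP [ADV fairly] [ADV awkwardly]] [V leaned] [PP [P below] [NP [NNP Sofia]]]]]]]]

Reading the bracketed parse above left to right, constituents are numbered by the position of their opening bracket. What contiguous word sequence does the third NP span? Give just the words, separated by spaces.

Opening `[NP` markers occur at word positions 1, 5, 7, 10, 16; the third of these opens the constituent [NP no sentence below our message].

no sentence below our message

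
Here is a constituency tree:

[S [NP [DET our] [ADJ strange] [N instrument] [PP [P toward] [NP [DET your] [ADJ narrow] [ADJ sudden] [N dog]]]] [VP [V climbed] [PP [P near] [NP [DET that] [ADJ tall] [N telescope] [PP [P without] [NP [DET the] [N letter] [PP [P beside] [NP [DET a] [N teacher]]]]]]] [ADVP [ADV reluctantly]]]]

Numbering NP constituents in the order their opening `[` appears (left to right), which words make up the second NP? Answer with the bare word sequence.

The NP opening brackets appear, in order, over: "our strange instrument toward your narrow sudden dog"; "your narrow sudden dog"; "that tall telescope without the letter beside a teacher"; "the letter beside a teacher"; "a teacher". The second one spans "your narrow sudden dog".

your narrow sudden dog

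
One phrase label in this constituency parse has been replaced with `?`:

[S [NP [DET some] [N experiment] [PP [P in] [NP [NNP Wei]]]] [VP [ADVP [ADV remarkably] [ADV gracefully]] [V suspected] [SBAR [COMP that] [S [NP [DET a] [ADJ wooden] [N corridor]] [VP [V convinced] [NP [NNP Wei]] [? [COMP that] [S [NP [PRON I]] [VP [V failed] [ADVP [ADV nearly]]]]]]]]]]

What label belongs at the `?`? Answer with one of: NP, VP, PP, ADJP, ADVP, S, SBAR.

A constituent whose immediate children are COMP 'that', S is a subordinate clause: SBAR.

SBAR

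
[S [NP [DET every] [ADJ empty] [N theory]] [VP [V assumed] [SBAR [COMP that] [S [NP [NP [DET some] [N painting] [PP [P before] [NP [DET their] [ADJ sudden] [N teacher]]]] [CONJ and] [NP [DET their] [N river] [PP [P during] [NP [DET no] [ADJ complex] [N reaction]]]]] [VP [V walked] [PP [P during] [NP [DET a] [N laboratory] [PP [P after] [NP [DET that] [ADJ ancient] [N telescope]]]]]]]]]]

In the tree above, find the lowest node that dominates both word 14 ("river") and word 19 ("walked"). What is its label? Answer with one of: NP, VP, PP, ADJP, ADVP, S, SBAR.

Both words fall inside [S some painting before their sudden teacher and their river during no complex reaction walked during a laboratory after that ancient telescope] (words 6–26), and no smaller constituent contains them both. Label: S.

S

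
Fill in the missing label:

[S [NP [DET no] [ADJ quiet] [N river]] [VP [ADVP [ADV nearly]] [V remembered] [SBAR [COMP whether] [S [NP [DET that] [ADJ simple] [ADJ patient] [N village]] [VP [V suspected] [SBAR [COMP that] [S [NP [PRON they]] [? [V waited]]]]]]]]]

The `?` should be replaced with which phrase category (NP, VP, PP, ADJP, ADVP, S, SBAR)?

Looking at what the `?` directly dominates — V 'waited' — this is a verb phrase (VP).

VP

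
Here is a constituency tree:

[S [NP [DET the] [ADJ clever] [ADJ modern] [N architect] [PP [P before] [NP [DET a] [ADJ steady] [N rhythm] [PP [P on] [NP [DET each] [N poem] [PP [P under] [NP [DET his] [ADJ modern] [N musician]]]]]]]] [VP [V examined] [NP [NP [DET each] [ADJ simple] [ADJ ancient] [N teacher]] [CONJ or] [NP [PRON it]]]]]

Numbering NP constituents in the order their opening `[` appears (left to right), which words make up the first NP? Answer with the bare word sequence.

the clever modern architect before a steady rhythm on each poem under his modern musician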